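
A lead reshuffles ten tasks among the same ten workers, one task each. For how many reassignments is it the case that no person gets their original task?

1334961

!10 is the nearest integer to 10!/e.
10! = 3628800, and 3628800/e ≈ 1334960.92, so !10 = 1334961.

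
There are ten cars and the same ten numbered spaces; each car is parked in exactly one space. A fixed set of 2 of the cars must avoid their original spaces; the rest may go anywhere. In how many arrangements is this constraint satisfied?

2943360

Inclusion-exclusion on the 2 forbidden self-matches:
Σ_{j=0}^{2} (-1)^j C(2,j)(10-j)!
= C(2,0)·10! - C(2,1)·9! + C(2,2)·8!
= 3628800 - 725760 + 40320
= 2943360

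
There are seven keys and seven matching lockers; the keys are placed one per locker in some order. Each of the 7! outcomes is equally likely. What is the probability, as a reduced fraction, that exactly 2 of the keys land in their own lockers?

Favorable outcomes: C(7,2)·!5 = 21·44 = 924.
Total outcomes: 7! = 5040.
Probability = 924/5040 = 11/60.

11/60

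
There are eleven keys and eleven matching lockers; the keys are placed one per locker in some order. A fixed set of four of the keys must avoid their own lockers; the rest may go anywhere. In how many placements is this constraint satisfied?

Let A_j be the event that the j-th constrained one is fixed. By inclusion-exclusion over the 4 events:
Σ_{j=0}^{4} (-1)^j C(4,j)(11-j)!
= C(4,0)·11! - C(4,1)·10! + C(4,2)·9! - C(4,3)·8! + C(4,4)·7!
= 39916800 - 14515200 + 2177280 - 161280 + 5040
= 27422640

27422640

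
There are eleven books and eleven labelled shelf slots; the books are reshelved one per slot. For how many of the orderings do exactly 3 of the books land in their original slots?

Pick the 3 fixed positions: C(11,3) = 165 ways.
The other 8 form a derangement: !8 = 14833.
Total: 165 × 14833 = 2447445.

2447445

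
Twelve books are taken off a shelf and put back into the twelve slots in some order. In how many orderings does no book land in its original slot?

!12 is the nearest integer to 12!/e.
12! = 479001600, and 479001600/e ≈ 176214840.93, so !12 = 176214841.

176214841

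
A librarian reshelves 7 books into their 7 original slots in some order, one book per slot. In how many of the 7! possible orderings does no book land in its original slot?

Use !n = (n-1)(!(n-1) + !(n-2)).
!7 = 6·(265 + 44) = 6·309 = 1854

1854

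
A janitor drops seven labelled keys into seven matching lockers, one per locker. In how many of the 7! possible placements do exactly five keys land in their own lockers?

21

Pick the 5 fixed positions: C(7,5) = 21 ways.
The other 2 form a derangement: !2 = 1.
Total: 21 × 1 = 21.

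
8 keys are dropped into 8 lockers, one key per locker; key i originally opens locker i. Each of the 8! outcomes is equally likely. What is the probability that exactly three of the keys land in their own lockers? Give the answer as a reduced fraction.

Favorable outcomes: C(8,3)·!5 = 56·44 = 2464.
Total outcomes: 8! = 40320.
Probability = 2464/40320 = 11/180.

11/180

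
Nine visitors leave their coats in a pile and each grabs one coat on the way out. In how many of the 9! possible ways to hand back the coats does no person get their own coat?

The subfactorial !9 = [9!/e] (nearest integer).
9! = 362880, and 362880/e ≈ 133496.09, so !9 = 133496.

133496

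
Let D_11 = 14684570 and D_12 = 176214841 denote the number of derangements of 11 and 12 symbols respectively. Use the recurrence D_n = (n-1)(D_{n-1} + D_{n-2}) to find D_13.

2290792932

D_13 = (13-1)·(D_12 + D_11) = 12·(176214841 + 14684570) = 12·190899411 = 2290792932.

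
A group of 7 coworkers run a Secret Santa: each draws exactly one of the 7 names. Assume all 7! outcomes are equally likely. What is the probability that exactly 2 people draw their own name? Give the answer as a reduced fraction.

11/60

Favorable outcomes: C(7,2)·!5 = 21·44 = 924.
Total outcomes: 7! = 5040.
Probability = 924/5040 = 11/60.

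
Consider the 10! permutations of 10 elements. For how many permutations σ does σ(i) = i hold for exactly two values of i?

Choose which 2 of the 10 are fixed: C(10,2) = 45.
The remaining 8 must be deranged: !8 = 14833.
Total: 45 × 14833 = 667485.

667485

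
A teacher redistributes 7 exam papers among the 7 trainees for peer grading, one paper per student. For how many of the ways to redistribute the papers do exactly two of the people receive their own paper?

924

Pick the 2 fixed positions: C(7,2) = 21 ways.
The remaining 5 must be deranged: !5 = 44.
Total: 21 × 44 = 924.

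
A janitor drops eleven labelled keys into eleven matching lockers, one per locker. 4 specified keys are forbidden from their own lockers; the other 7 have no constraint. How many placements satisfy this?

27422640

Let A_j be the event that the j-th constrained one is fixed. By inclusion-exclusion over the 4 events:
Σ_{j=0}^{4} (-1)^j C(4,j)(11-j)!
= C(4,0)·11! - C(4,1)·10! + C(4,2)·9! - C(4,3)·8! + C(4,4)·7!
= 39916800 - 14515200 + 2177280 - 161280 + 5040
= 27422640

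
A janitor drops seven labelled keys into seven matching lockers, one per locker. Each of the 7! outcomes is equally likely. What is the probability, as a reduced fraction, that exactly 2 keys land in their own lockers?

11/60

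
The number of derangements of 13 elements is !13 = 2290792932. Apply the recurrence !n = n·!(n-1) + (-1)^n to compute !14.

32071101049

!14 = 14·2290792932 + 1 = 32071101049.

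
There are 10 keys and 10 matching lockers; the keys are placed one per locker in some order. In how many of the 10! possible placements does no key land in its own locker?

1334961

The subfactorial !10 = [10!/e] (nearest integer).
10! = 3628800, and 3628800/e ≈ 1334960.92, so !10 = 1334961.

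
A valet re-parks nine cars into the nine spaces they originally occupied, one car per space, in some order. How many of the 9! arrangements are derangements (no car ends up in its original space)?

133496

!9 = 9! · Σ_{k=0}^{9} (-1)^k/k!
= 9! - 9!/1! + 9!/2! - 9!/3! + 9!/4! - 9!/5! + 9!/6! - 9!/7! + 9!/8! - 9!/9!
= 362880 - 362880 + 181440 - 60480 + 15120 - 3024 + 504 - 72 + 9 - 1
= 133496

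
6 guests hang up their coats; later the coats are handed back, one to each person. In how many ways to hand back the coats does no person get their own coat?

265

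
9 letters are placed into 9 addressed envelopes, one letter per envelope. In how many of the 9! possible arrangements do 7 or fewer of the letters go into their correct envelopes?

# with exactly i fixed is C(9,i)·!(9-i); sum over i=0..7:
  i=0: C(9,0)·!9 = 1·133496 = 133496
  i=1: C(9,1)·!8 = 9·14833 = 133497
  i=2: C(9,2)·!7 = 36·1854 = 66744
  i=3: C(9,3)·!6 = 84·265 = 22260
  i=4: C(9,4)·!5 = 126·44 = 5544
  i=5: C(9,5)·!4 = 126·9 = 1134
  i=6: C(9,6)·!3 = 84·2 = 168
  i=7: C(9,7)·!2 = 36·1 = 36
Total = 362879.

362879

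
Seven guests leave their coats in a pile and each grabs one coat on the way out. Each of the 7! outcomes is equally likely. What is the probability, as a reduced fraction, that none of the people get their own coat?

Favorable outcomes: !7 = 1854.
Total outcomes: 7! = 5040.
Probability = 1854/5040 = 103/280.

103/280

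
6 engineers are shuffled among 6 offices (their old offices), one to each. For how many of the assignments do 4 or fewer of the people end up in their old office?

719

# with exactly i fixed is C(6,i)·!(6-i); sum over i=0..4:
  i=0: C(6,0)·!6 = 1·265 = 265
  i=1: C(6,1)·!5 = 6·44 = 264
  i=2: C(6,2)·!4 = 15·9 = 135
  i=3: C(6,3)·!3 = 20·2 = 40
  i=4: C(6,4)·!2 = 15·1 = 15
Total = 719.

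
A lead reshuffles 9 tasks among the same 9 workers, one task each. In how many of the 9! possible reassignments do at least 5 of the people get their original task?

Sum C(9,i)·!(9-i) for i = 5..9:
  i=5: C(9,5)·!4 = 126·9 = 1134
  i=6: C(9,6)·!3 = 84·2 = 168
  i=7: C(9,7)·!2 = 36·1 = 36
  i=8: C(9,8)·!1 = 9·0 = 0
  i=9: C(9,9)·!0 = 1·1 = 1
Total = 1339.

1339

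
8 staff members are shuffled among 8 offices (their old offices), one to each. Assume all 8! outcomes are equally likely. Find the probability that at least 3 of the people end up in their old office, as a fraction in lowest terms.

647/8064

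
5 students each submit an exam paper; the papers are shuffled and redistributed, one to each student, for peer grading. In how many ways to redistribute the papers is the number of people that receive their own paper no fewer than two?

31

# with exactly i fixed is C(5,i)·!(5-i); sum over i=2..5:
  i=2: C(5,2)·!3 = 10·2 = 20
  i=3: C(5,3)·!2 = 10·1 = 10
  i=4: C(5,4)·!1 = 5·0 = 0
  i=5: C(5,5)·!0 = 1·1 = 1
Total = 31.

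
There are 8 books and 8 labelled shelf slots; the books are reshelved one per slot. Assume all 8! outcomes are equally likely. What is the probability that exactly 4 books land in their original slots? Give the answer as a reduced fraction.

1/64

Favorable outcomes: C(8,4)·!4 = 70·9 = 630.
Total outcomes: 8! = 40320.
Probability = 630/40320 = 1/64.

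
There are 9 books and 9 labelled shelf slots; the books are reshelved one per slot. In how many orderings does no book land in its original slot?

133496

Recurrence: !9 = 9·!8 + (-1)^9.
!9 = 9·14833 - 1 = 133496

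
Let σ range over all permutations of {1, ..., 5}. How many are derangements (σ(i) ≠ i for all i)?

By inclusion-exclusion, !5 = Σ (-1)^k · 5!/k! for k=0..5
= 5! - 5!/1! + 5!/2! - 5!/3! + 5!/4! - 5!/5!
= 120 - 120 + 60 - 20 + 5 - 1
= 44

44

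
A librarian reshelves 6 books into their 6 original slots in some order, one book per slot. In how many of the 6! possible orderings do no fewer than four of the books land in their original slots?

16

Sum C(6,i)·!(6-i) for i = 4..6:
  i=4: C(6,4)·!2 = 15·1 = 15
  i=5: C(6,5)·!1 = 6·0 = 0
  i=6: C(6,6)·!0 = 1·1 = 1
Total = 16.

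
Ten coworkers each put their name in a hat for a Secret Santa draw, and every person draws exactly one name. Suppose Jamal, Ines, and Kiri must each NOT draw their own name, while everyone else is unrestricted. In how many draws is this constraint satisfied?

2656080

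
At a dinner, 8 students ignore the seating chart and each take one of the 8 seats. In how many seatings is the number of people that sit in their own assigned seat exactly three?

2464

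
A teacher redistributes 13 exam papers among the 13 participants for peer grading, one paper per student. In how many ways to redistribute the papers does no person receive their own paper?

2290792932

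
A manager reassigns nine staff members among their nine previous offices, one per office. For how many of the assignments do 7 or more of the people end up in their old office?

37

# with exactly i fixed is C(9,i)·!(9-i); sum over i=7..9:
  i=7: C(9,7)·!2 = 36·1 = 36
  i=8: C(9,8)·!1 = 9·0 = 0
  i=9: C(9,9)·!0 = 1·1 = 1
Total = 37.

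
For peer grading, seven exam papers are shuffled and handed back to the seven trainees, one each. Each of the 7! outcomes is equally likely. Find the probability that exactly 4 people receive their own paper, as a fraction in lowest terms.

Favorable outcomes: C(7,4)·!3 = 35·2 = 70.
Total outcomes: 7! = 5040.
Probability = 70/5040 = 1/72.

1/72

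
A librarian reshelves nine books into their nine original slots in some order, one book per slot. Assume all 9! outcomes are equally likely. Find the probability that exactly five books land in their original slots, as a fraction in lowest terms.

Favorable outcomes: C(9,5)·!4 = 126·9 = 1134.
Total outcomes: 9! = 362880.
Probability = 1134/362880 = 1/320.

1/320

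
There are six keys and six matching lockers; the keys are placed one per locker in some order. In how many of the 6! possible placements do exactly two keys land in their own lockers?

135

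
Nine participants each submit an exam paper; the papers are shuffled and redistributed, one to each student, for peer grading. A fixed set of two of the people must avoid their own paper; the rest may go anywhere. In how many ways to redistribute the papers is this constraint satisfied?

287280

Inclusion-exclusion on the 2 forbidden self-matches:
Σ_{j=0}^{2} (-1)^j C(2,j)(9-j)!
= C(2,0)·9! - C(2,1)·8! + C(2,2)·7!
= 362880 - 80640 + 5040
= 287280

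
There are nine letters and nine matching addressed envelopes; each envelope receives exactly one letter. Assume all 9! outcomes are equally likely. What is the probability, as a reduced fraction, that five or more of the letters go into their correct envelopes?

1339/362880

Favorable outcomes: Σ_{i≥5} C(9,i)·!(9-i) = 126·9 + 84·2 + 36·1 + 9·0 + 1·1 = 1339.
Total outcomes: 9! = 362880.
Probability = 1339/362880 = 1339/362880.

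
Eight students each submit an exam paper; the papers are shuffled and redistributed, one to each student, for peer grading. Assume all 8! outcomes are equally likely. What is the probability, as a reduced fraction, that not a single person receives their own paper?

2119/5760

Favorable outcomes: !8 = 14833.
Total outcomes: 8! = 40320.
Probability = 14833/40320 = 2119/5760.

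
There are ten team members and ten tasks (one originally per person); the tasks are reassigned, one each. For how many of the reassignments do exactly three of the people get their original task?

Pick the 3 fixed positions: C(10,3) = 120 ways.
The remaining 7 must be deranged: !7 = 1854.
Total: 120 × 1854 = 222480.

222480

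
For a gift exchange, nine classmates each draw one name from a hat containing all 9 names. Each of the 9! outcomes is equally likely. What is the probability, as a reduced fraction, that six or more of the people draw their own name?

41/72576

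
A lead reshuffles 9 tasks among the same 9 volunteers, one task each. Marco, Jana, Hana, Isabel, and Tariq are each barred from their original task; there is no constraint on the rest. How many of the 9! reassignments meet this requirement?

205056

Inclusion-exclusion on the 5 forbidden self-matches:
Σ_{j=0}^{5} (-1)^j C(5,j)(9-j)!
= C(5,0)·9! - C(5,1)·8! + C(5,2)·7! - C(5,3)·6! + C(5,4)·5! - C(5,5)·4!
= 362880 - 201600 + 50400 - 7200 + 600 - 24
= 205056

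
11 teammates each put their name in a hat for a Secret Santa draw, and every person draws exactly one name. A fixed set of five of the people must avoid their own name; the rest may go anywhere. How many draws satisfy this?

Let A_j be the event that the j-th constrained one is fixed. By inclusion-exclusion over the 5 events:
Σ_{j=0}^{5} (-1)^j C(5,j)(11-j)!
= C(5,0)·11! - C(5,1)·10! + C(5,2)·9! - C(5,3)·8! + C(5,4)·7! - C(5,5)·6!
= 39916800 - 18144000 + 3628800 - 403200 + 25200 - 720
= 25022880

25022880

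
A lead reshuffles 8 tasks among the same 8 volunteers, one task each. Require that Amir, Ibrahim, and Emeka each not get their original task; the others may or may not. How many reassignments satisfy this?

Inclusion-exclusion on the 3 forbidden self-matches:
Σ_{j=0}^{3} (-1)^j C(3,j)(8-j)!
= C(3,0)·8! - C(3,1)·7! + C(3,2)·6! - C(3,3)·5!
= 40320 - 15120 + 2160 - 120
= 27240

27240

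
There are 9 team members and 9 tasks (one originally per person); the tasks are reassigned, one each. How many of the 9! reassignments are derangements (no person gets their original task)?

133496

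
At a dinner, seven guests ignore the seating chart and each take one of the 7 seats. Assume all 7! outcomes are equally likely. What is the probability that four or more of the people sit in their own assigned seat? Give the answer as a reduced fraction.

23/1260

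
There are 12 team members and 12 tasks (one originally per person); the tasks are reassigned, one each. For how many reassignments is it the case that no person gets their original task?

176214841

!12 = 12! · Σ_{k=0}^{12} (-1)^k/k!
= 12! - 12!/1! + 12!/2! - 12!/3! + 12!/4! - 12!/5! + 12!/6! - 12!/7! + 12!/8! - 12!/9! + 12!/10! - 12!/11! + 12!/12!
= 479001600 - 479001600 + 239500800 - 79833600 + 19958400 - 3991680 + 665280 - 95040 + 11880 - 1320 + 132 - 12 + 1
= 176214841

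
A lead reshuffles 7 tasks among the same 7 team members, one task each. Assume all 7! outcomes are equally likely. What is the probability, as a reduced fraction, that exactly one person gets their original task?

Favorable outcomes: C(7,1)·!6 = 7·265 = 1855.
Total outcomes: 7! = 5040.
Probability = 1855/5040 = 53/144.

53/144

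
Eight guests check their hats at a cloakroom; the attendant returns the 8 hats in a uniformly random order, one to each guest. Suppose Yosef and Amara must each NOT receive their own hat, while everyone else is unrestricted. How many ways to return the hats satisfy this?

Let A_j be the event that the j-th constrained one is fixed. By inclusion-exclusion over the 2 events:
Σ_{j=0}^{2} (-1)^j C(2,j)(8-j)!
= C(2,0)·8! - C(2,1)·7! + C(2,2)·6!
= 40320 - 10080 + 720
= 30960

30960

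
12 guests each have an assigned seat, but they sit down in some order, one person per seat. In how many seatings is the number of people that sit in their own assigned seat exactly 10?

66

Choose which 10 of the 12 are fixed: C(12,10) = 66.
The other 2 form a derangement: !2 = 1.
Total: 66 × 1 = 66.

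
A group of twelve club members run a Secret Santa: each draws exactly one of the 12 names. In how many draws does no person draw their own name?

176214841

!12 is the nearest integer to 12!/e.
12! = 479001600, and 479001600/e ≈ 176214840.93, so !12 = 176214841.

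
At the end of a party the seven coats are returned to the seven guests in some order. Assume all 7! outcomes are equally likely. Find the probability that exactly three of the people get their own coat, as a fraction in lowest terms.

Favorable outcomes: C(7,3)·!4 = 35·9 = 315.
Total outcomes: 7! = 5040.
Probability = 315/5040 = 1/16.

1/16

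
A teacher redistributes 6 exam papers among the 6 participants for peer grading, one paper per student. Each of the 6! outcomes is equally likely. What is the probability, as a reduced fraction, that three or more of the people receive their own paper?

7/90

Favorable outcomes: Σ_{i≥3} C(6,i)·!(6-i) = 20·2 + 15·1 + 6·0 + 1·1 = 56.
Total outcomes: 6! = 720.
Probability = 56/720 = 7/90.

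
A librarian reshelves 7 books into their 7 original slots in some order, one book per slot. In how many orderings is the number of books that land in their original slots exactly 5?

Pick the 5 fixed positions: C(7,5) = 21 ways.
The remaining 2 must be deranged: !2 = 1.
Total: 21 × 1 = 21.

21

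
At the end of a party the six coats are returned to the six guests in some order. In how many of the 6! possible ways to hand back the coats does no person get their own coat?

265

The subfactorial !6 = [6!/e] (nearest integer).
6! = 720, and 720/e ≈ 264.87, so !6 = 265.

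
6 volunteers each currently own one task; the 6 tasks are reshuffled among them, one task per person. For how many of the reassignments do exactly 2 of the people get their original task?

Choose which 2 of the 6 are fixed: C(6,2) = 15.
The other 4 form a derangement: !4 = 9.
Total: 15 × 9 = 135.

135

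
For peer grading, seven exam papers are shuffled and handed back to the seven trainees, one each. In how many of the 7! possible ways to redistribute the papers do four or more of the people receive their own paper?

92

# with exactly i fixed is C(7,i)·!(7-i); sum over i=4..7:
  i=4: C(7,4)·!3 = 35·2 = 70
  i=5: C(7,5)·!2 = 21·1 = 21
  i=6: C(7,6)·!1 = 7·0 = 0
  i=7: C(7,7)·!0 = 1·1 = 1
Total = 92.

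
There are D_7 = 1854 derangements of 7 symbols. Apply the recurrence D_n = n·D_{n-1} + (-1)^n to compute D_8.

D_8 = 8·1854 + 1 = 14833.

14833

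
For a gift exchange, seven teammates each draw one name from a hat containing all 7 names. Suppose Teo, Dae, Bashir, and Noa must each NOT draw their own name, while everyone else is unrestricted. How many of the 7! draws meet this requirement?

2790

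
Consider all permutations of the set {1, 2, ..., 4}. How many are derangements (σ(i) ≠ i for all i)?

9

Use !n = n·!(n-1) + (-1)^n.
!4 = 4·2 + 1 = 9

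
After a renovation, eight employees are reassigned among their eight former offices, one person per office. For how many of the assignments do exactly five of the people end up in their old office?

112

Pick the 5 fixed positions: C(8,5) = 56 ways.
The remaining 3 must be deranged: !3 = 2.
Total: 56 × 2 = 112.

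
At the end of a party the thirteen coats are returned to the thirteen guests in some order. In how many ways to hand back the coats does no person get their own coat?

Use !n = n·!(n-1) + (-1)^n.
!13 = 13·176214841 - 1 = 2290792932

2290792932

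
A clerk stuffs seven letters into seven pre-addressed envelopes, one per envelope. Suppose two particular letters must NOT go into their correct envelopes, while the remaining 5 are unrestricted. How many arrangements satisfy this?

3720

Inclusion-exclusion on the 2 forbidden self-matches:
Σ_{j=0}^{2} (-1)^j C(2,j)(7-j)!
= C(2,0)·7! - C(2,1)·6! + C(2,2)·5!
= 5040 - 1440 + 120
= 3720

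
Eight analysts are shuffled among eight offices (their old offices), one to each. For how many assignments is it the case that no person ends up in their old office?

14833

!8 = 8! · Σ_{k=0}^{8} (-1)^k/k!
= 8! - 8!/1! + 8!/2! - 8!/3! + 8!/4! - 8!/5! + 8!/6! - 8!/7! + 8!/8!
= 40320 - 40320 + 20160 - 6720 + 1680 - 336 + 56 - 8 + 1
= 14833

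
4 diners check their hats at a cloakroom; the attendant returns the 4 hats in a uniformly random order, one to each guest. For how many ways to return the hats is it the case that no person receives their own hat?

9

Recurrence: !4 = 3·(!3 + !2).
!4 = 3·(2 + 1) = 3·3 = 9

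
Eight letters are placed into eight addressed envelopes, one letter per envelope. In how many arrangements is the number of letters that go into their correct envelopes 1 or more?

25487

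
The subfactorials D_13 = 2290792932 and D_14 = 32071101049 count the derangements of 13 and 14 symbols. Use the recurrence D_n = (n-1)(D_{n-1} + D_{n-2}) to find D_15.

D_15 = (15-1)·(D_14 + D_13) = 14·(32071101049 + 2290792932) = 14·34361893981 = 481066515734.

481066515734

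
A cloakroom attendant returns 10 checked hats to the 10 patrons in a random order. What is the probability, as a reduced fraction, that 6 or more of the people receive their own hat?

17/28350

Favorable outcomes: Σ_{i≥6} C(10,i)·!(10-i) = 210·9 + 120·2 + 45·1 + 10·0 + 1·1 = 2176.
Total outcomes: 10! = 3628800.
Probability = 2176/3628800 = 17/28350.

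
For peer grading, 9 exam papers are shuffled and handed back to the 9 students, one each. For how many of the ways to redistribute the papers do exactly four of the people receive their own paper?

Choose which 4 of the 9 are fixed: C(9,4) = 126.
The other 5 form a derangement: !5 = 44.
Total: 126 × 44 = 5544.

5544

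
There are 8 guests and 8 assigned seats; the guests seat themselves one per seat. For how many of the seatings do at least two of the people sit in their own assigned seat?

Sum C(8,i)·!(8-i) for i = 2..8:
  i=2: C(8,2)·!6 = 28·265 = 7420
  i=3: C(8,3)·!5 = 56·44 = 2464
  i=4: C(8,4)·!4 = 70·9 = 630
  i=5: C(8,5)·!3 = 56·2 = 112
  i=6: C(8,6)·!2 = 28·1 = 28
  i=7: C(8,7)·!1 = 8·0 = 0
  i=8: C(8,8)·!0 = 1·1 = 1
Total = 10655.

10655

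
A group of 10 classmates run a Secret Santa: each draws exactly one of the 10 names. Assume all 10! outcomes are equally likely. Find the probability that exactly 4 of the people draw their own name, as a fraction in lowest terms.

53/3456

Favorable outcomes: C(10,4)·!6 = 210·265 = 55650.
Total outcomes: 10! = 3628800.
Probability = 55650/3628800 = 53/3456.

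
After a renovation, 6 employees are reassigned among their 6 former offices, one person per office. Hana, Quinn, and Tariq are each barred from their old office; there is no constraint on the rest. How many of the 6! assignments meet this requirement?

Inclusion-exclusion on the 3 forbidden self-matches:
Σ_{j=0}^{3} (-1)^j C(3,j)(6-j)!
= C(3,0)·6! - C(3,1)·5! + C(3,2)·4! - C(3,3)·3!
= 720 - 360 + 72 - 6
= 426

426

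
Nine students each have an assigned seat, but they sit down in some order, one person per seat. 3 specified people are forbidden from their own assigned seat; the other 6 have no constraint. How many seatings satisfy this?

256320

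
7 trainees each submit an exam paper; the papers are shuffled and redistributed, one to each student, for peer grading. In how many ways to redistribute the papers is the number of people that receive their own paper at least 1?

Sum C(7,i)·!(7-i) for i = 1..7:
  i=1: C(7,1)·!6 = 7·265 = 1855
  i=2: C(7,2)·!5 = 21·44 = 924
  i=3: C(7,3)·!4 = 35·9 = 315
  i=4: C(7,4)·!3 = 35·2 = 70
  i=5: C(7,5)·!2 = 21·1 = 21
  i=6: C(7,6)·!1 = 7·0 = 0
  i=7: C(7,7)·!0 = 1·1 = 1
Total = 3186.

3186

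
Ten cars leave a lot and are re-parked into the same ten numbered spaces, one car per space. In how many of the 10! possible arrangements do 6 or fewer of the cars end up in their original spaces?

Sum C(10,i)·!(10-i) for i = 0..6:
  i=0: C(10,0)·!10 = 1·1334961 = 1334961
  i=1: C(10,1)·!9 = 10·133496 = 1334960
  i=2: C(10,2)·!8 = 45·14833 = 667485
  i=3: C(10,3)·!7 = 120·1854 = 222480
  i=4: C(10,4)·!6 = 210·265 = 55650
  i=5: C(10,5)·!5 = 252·44 = 11088
  i=6: C(10,6)·!4 = 210·9 = 1890
Total = 3628514.

3628514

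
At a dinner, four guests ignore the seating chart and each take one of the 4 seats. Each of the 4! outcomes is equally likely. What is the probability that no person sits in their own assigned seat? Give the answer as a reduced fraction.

3/8

Favorable outcomes: !4 = 9.
Total outcomes: 4! = 24.
Probability = 9/24 = 3/8.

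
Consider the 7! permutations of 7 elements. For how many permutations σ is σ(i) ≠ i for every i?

1854

Use !n = n·!(n-1) + (-1)^n.
!7 = 7·265 - 1 = 1854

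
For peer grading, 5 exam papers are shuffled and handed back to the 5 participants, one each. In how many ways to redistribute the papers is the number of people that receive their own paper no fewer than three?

# with exactly i fixed is C(5,i)·!(5-i); sum over i=3..5:
  i=3: C(5,3)·!2 = 10·1 = 10
  i=4: C(5,4)·!1 = 5·0 = 0
  i=5: C(5,5)·!0 = 1·1 = 1
Total = 11.

11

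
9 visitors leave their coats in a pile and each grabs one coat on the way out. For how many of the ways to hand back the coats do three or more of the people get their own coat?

Sum C(9,i)·!(9-i) for i = 3..9:
  i=3: C(9,3)·!6 = 84·265 = 22260
  i=4: C(9,4)·!5 = 126·44 = 5544
  i=5: C(9,5)·!4 = 126·9 = 1134
  i=6: C(9,6)·!3 = 84·2 = 168
  i=7: C(9,7)·!2 = 36·1 = 36
  i=8: C(9,8)·!1 = 9·0 = 0
  i=9: C(9,9)·!0 = 1·1 = 1
Total = 29143.

29143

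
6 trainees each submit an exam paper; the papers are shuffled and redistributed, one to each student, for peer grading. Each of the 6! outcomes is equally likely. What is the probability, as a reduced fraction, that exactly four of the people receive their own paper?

Favorable outcomes: C(6,4)·!2 = 15·1 = 15.
Total outcomes: 6! = 720.
Probability = 15/720 = 1/48.

1/48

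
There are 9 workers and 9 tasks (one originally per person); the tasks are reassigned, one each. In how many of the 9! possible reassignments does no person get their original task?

133496

Recurrence: !9 = 8·(!8 + !7).
!9 = 8·(14833 + 1854) = 8·16687 = 133496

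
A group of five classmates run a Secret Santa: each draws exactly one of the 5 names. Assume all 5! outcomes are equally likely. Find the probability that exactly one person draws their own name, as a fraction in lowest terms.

Favorable outcomes: C(5,1)·!4 = 5·9 = 45.
Total outcomes: 5! = 120.
Probability = 45/120 = 3/8.

3/8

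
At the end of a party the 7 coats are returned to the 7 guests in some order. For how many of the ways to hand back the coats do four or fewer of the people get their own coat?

# with exactly i fixed is C(7,i)·!(7-i); sum over i=0..4:
  i=0: C(7,0)·!7 = 1·1854 = 1854
  i=1: C(7,1)·!6 = 7·265 = 1855
  i=2: C(7,2)·!5 = 21·44 = 924
  i=3: C(7,3)·!4 = 35·9 = 315
  i=4: C(7,4)·!3 = 35·2 = 70
Total = 5018.

5018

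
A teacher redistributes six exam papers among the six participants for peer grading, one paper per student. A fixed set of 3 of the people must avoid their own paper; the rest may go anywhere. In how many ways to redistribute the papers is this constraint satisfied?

Inclusion-exclusion on the 3 forbidden self-matches:
Σ_{j=0}^{3} (-1)^j C(3,j)(6-j)!
= C(3,0)·6! - C(3,1)·5! + C(3,2)·4! - C(3,3)·3!
= 720 - 360 + 72 - 6
= 426

426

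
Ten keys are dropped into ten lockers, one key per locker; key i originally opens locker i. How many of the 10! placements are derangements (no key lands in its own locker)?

1334961

The number of derangements of 10 is !10 = Σ_{k=0}^{10} (-1)^k·10!/k!
= 10! - 10!/1! + 10!/2! - 10!/3! + 10!/4! - 10!/5! + 10!/6! - 10!/7! + 10!/8! - 10!/9! + 10!/10!
= 3628800 - 3628800 + 1814400 - 604800 + 151200 - 30240 + 5040 - 720 + 90 - 10 + 1
= 1334961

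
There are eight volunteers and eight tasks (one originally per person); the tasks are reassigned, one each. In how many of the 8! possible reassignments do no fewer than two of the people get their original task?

10655

# with exactly i fixed is C(8,i)·!(8-i); sum over i=2..8:
  i=2: C(8,2)·!6 = 28·265 = 7420
  i=3: C(8,3)·!5 = 56·44 = 2464
  i=4: C(8,4)·!4 = 70·9 = 630
  i=5: C(8,5)·!3 = 56·2 = 112
  i=6: C(8,6)·!2 = 28·1 = 28
  i=7: C(8,7)·!1 = 8·0 = 0
  i=8: C(8,8)·!0 = 1·1 = 1
Total = 10655.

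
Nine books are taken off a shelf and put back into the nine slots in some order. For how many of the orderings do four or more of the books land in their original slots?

Sum C(9,i)·!(9-i) for i = 4..9:
  i=4: C(9,4)·!5 = 126·44 = 5544
  i=5: C(9,5)·!4 = 126·9 = 1134
  i=6: C(9,6)·!3 = 84·2 = 168
  i=7: C(9,7)·!2 = 36·1 = 36
  i=8: C(9,8)·!1 = 9·0 = 0
  i=9: C(9,9)·!0 = 1·1 = 1
Total = 6883.

6883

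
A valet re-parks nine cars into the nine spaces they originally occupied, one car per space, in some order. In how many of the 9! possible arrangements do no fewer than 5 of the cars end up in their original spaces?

Sum C(9,i)·!(9-i) for i = 5..9:
  i=5: C(9,5)·!4 = 126·9 = 1134
  i=6: C(9,6)·!3 = 84·2 = 168
  i=7: C(9,7)·!2 = 36·1 = 36
  i=8: C(9,8)·!1 = 9·0 = 0
  i=9: C(9,9)·!0 = 1·1 = 1
Total = 1339.

1339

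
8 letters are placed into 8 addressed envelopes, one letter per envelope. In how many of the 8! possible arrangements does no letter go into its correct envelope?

14833

The subfactorial !8 = [8!/e] (nearest integer).
8! = 40320, and 40320/e ≈ 14832.90, so !8 = 14833.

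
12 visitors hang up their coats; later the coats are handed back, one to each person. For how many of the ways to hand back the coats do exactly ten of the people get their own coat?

66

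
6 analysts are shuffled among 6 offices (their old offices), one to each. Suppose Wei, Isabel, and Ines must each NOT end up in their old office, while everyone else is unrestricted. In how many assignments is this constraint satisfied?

426

Inclusion-exclusion on the 3 forbidden self-matches:
Σ_{j=0}^{3} (-1)^j C(3,j)(6-j)!
= C(3,0)·6! - C(3,1)·5! + C(3,2)·4! - C(3,3)·3!
= 720 - 360 + 72 - 6
= 426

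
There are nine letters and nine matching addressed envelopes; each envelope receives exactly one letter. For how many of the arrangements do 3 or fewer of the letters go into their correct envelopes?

355997

Sum C(9,i)·!(9-i) for i = 0..3:
  i=0: C(9,0)·!9 = 1·133496 = 133496
  i=1: C(9,1)·!8 = 9·14833 = 133497
  i=2: C(9,2)·!7 = 36·1854 = 66744
  i=3: C(9,3)·!6 = 84·265 = 22260
Total = 355997.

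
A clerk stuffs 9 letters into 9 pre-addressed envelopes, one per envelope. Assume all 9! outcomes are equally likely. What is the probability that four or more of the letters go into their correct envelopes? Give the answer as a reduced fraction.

Favorable outcomes: Σ_{i≥4} C(9,i)·!(9-i) = 126·44 + 126·9 + 84·2 + 36·1 + 9·0 + 1·1 = 6883.
Total outcomes: 9! = 362880.
Probability = 6883/362880 = 6883/362880.

6883/362880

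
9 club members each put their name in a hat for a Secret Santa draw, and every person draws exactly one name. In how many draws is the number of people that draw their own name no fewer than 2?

95887

Sum C(9,i)·!(9-i) for i = 2..9:
  i=2: C(9,2)·!7 = 36·1854 = 66744
  i=3: C(9,3)·!6 = 84·265 = 22260
  i=4: C(9,4)·!5 = 126·44 = 5544
  i=5: C(9,5)·!4 = 126·9 = 1134
  i=6: C(9,6)·!3 = 84·2 = 168
  i=7: C(9,7)·!2 = 36·1 = 36
  i=8: C(9,8)·!1 = 9·0 = 0
  i=9: C(9,9)·!0 = 1·1 = 1
Total = 95887.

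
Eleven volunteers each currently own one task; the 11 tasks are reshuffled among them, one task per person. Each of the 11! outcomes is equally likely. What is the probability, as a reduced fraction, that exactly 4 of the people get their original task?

103/6720

Favorable outcomes: C(11,4)·!7 = 330·1854 = 611820.
Total outcomes: 11! = 39916800.
Probability = 611820/39916800 = 103/6720.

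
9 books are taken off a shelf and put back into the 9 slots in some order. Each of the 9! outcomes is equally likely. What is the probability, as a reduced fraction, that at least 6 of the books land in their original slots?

41/72576

Favorable outcomes: Σ_{i≥6} C(9,i)·!(9-i) = 84·2 + 36·1 + 9·0 + 1·1 = 205.
Total outcomes: 9! = 362880.
Probability = 205/362880 = 41/72576.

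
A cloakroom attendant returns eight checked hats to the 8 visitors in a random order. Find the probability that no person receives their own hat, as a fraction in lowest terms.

2119/5760

Favorable outcomes: !8 = 14833.
Total outcomes: 8! = 40320.
Probability = 14833/40320 = 2119/5760.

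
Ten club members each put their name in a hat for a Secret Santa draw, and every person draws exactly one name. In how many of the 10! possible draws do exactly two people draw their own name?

Choose which 2 of the 10 are fixed: C(10,2) = 45.
The remaining 8 must be deranged: !8 = 14833.
Total: 45 × 14833 = 667485.

667485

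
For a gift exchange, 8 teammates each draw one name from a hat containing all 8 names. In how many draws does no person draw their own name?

14833

The number of derangements of 8 is !8 = Σ_{k=0}^{8} (-1)^k·8!/k!
= 8! - 8!/1! + 8!/2! - 8!/3! + 8!/4! - 8!/5! + 8!/6! - 8!/7! + 8!/8!
= 40320 - 40320 + 20160 - 6720 + 1680 - 336 + 56 - 8 + 1
= 14833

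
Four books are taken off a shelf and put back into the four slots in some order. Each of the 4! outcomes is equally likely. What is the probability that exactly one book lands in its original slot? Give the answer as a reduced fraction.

1/3

Favorable outcomes: C(4,1)·!3 = 4·2 = 8.
Total outcomes: 4! = 24.
Probability = 8/24 = 1/3.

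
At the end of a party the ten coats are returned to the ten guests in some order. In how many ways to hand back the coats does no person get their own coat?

!10 is the nearest integer to 10!/e.
10! = 3628800, and 3628800/e ≈ 1334960.92, so !10 = 1334961.

1334961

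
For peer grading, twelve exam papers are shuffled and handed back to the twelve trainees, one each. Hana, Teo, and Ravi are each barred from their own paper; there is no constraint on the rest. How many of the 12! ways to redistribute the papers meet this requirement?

369774720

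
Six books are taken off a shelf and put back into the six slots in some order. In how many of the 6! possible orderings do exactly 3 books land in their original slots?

40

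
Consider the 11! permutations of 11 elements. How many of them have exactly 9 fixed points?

55

Choose which 9 of the 11 are fixed: C(11,9) = 55.
The remaining 2 must be deranged: !2 = 1.
Total: 55 × 1 = 55.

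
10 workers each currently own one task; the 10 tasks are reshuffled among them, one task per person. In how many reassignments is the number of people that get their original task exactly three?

Choose which 3 of the 10 are fixed: C(10,3) = 120.
The remaining 7 must be deranged: !7 = 1854.
Total: 120 × 1854 = 222480.

222480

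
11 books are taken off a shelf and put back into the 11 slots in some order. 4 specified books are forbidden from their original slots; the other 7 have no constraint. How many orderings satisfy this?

27422640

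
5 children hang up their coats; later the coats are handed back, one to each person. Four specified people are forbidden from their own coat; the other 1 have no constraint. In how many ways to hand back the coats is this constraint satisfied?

53

Inclusion-exclusion on the 4 forbidden self-matches:
Σ_{j=0}^{4} (-1)^j C(4,j)(5-j)!
= C(4,0)·5! - C(4,1)·4! + C(4,2)·3! - C(4,3)·2! + C(4,4)·1!
= 120 - 96 + 36 - 8 + 1
= 53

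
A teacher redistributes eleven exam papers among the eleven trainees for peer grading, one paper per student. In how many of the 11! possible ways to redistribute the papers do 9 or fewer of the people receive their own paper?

39916799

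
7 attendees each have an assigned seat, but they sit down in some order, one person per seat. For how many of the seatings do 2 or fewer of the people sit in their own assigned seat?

4633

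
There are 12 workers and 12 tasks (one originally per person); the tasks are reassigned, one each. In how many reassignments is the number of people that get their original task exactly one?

176214840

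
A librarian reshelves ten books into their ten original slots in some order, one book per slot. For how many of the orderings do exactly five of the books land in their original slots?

11088

Choose which 5 of the 10 are fixed: C(10,5) = 252.
The remaining 5 must be deranged: !5 = 44.
Total: 252 × 44 = 11088.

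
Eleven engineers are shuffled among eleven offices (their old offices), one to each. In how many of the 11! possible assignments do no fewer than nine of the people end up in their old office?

Sum C(11,i)·!(11-i) for i = 9..11:
  i=9: C(11,9)·!2 = 55·1 = 55
  i=10: C(11,10)·!1 = 11·0 = 0
  i=11: C(11,11)·!0 = 1·1 = 1
Total = 56.

56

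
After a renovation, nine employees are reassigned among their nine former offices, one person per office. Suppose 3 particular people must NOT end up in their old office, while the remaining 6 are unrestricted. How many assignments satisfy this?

256320

Let A_j be the event that the j-th constrained one is fixed. By inclusion-exclusion over the 3 events:
Σ_{j=0}^{3} (-1)^j C(3,j)(9-j)!
= C(3,0)·9! - C(3,1)·8! + C(3,2)·7! - C(3,3)·6!
= 362880 - 120960 + 15120 - 720
= 256320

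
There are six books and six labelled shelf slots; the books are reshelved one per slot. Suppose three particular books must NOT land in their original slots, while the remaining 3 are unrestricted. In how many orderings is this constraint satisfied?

426

Inclusion-exclusion on the 3 forbidden self-matches:
Σ_{j=0}^{3} (-1)^j C(3,j)(6-j)!
= C(3,0)·6! - C(3,1)·5! + C(3,2)·4! - C(3,3)·3!
= 720 - 360 + 72 - 6
= 426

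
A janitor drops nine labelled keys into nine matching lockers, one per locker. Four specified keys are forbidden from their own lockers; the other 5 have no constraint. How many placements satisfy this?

229080

Inclusion-exclusion on the 4 forbidden self-matches:
Σ_{j=0}^{4} (-1)^j C(4,j)(9-j)!
= C(4,0)·9! - C(4,1)·8! + C(4,2)·7! - C(4,3)·6! + C(4,4)·5!
= 362880 - 161280 + 30240 - 2880 + 120
= 229080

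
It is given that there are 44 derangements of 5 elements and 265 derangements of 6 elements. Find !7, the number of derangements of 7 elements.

1854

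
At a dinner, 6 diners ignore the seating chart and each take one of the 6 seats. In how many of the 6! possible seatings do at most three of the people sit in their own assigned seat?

704

# with exactly i fixed is C(6,i)·!(6-i); sum over i=0..3:
  i=0: C(6,0)·!6 = 1·265 = 265
  i=1: C(6,1)·!5 = 6·44 = 264
  i=2: C(6,2)·!4 = 15·9 = 135
  i=3: C(6,3)·!3 = 20·2 = 40
Total = 704.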